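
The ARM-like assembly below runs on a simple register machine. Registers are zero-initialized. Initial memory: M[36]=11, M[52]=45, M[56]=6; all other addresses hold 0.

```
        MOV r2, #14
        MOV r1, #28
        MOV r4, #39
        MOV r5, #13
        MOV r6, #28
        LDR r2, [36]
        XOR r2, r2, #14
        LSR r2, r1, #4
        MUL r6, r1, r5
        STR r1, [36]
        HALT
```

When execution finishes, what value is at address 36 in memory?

MOV r2, #14 → r2=14
MOV r1, #28 → r1=28
MOV r4, #39 → r4=39
MOV r5, #13 → r5=13
MOV r6, #28 → r6=28
LDR r2, [36] → r2=M[36]=11
XOR r2, r2, #14 → r2=11^14=5
LSR r2, r1, #4 → r2=28>>4=1
MUL r6, r1, r5 → r6=28*13=364
STR r1, [36] → M[36]=28
halt.

28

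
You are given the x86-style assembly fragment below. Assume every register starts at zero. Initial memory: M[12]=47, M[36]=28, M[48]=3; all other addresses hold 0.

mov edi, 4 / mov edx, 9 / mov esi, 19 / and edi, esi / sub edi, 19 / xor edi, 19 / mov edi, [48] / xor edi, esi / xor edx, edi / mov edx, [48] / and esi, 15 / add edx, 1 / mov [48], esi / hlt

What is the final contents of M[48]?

3

edi=4
edx=9
esi=19
edi=4&19=0
edi=0-19=-19
edi=(-19)^19=-2
edi=M[48]=3
edi=3^19=16
edx=9^16=25
edx=M[48]=3
esi=19&15=3
edx=3+1=4
mov [48], esi → M[48]=3
halt.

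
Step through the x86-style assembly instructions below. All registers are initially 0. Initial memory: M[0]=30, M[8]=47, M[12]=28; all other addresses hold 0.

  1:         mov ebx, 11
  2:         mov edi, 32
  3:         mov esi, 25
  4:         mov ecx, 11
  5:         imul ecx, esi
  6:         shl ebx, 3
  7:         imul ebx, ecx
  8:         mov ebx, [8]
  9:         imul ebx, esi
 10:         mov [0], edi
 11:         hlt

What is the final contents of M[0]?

ebx=11
edi=32
esi=25
ecx=11
ecx=11*25=275
ebx=11<<3=88
ebx=88*275=24200
ebx=M[8]=47
ebx=47*25=1175
mov [0], edi → M[0]=32
halt.

32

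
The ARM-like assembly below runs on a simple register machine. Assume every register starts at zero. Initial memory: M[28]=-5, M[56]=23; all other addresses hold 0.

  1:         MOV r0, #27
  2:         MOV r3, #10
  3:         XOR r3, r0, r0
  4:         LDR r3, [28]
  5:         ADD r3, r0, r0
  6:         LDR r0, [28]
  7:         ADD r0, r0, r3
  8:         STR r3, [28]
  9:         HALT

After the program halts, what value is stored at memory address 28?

r0=27
r3=10
r3=27^27=0
r3=M[28]=-5
r3=27+27=54
r0=M[28]=-5
r0=(-5)+54=49
STR r3, [28] → M[28]=54
halt.

54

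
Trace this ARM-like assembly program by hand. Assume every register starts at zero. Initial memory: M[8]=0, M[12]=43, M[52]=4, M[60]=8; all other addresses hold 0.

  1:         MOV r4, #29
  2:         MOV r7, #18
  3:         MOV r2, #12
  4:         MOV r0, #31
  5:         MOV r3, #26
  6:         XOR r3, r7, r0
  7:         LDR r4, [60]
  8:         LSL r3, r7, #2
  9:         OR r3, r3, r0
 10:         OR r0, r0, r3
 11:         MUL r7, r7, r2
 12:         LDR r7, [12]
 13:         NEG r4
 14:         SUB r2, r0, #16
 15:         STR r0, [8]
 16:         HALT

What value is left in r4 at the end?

-8

after MOV r4, #29: r4=29
after MOV r7, #18: r7=18
after MOV r2, #12: r2=12
after MOV r0, #31: r0=31
after MOV r3, #26: r3=26
after XOR r3, r7, r0: r3=18^31=13
after LDR r4, [60]: r4=M[60]=8
after LSL r3, r7, #2: r3=18<<2=72
after OR r3, r3, r0: r3=72|31=95
after OR r0, r0, r3: r0=31|95=95
after MUL r7, r7, r2: r7=18*12=216
after LDR r7, [12]: r7=M[12]=43
after NEG r4: r4=-(8)=-8
after SUB r2, r0, #16: r2=95-16=79
STR r0, [8] → M[8]=95
halt.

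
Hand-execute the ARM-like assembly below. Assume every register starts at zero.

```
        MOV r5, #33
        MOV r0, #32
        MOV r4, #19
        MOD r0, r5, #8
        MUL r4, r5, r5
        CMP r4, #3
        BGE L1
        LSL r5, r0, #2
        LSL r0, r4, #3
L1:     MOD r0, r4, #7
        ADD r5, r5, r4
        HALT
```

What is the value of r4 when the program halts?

MOV r5, #33 → r5=33
MOV r0, #32 → r0=32
MOV r4, #19 → r4=19
MOD r0, r5, #8 → r0=33%8=1
MUL r4, r5, r5 → r4=33*33=1089
CMP r4, #3  (cmp 1089,3)
BGE L1: taken
MOD r0, r4, #7 → r0=1089%7=4
ADD r5, r5, r4 → r5=33+1089=1122
halt.

1089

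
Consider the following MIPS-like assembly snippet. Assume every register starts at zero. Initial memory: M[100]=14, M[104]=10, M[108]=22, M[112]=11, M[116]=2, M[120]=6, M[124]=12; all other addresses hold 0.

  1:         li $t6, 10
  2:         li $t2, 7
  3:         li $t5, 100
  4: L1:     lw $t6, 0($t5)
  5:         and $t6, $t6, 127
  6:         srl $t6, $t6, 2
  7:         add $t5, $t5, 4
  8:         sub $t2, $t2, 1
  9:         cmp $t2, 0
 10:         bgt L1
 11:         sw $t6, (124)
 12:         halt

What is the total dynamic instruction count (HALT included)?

$t6=10
$t2=7
$t5=100
$t6=M[100]=14
$t6=14&127=14
$t6=14>>2=3
$t5=100+4=104
$t2=7-1=6
cmp $t2, 0  (cmp 6,0)
bgt L1: taken
$t6=M[104]=10
$t6=10&127=10
$t6=10>>2=2
$t5=104+4=108
$t2=6-1=5
cmp $t2, 0  (cmp 5,0)
bgt L1: taken
$t6=M[108]=22
$t6=22&127=22
$t6=22>>2=5
$t5=108+4=112
$t2=5-1=4
cmp $t2, 0  (cmp 4,0)
bgt L1: taken
$t6=M[112]=11
$t6=11&127=11
$t6=11>>2=2
$t5=112+4=116
$t2=4-1=3
cmp $t2, 0  (cmp 3,0)
bgt L1: taken
$t6=M[116]=2
$t6=2&127=2
$t6=2>>2=0
$t5=116+4=120
$t2=3-1=2
cmp $t2, 0  (cmp 2,0)
bgt L1: taken
$t6=M[120]=6
$t6=6&127=6
$t6=6>>2=1
$t5=120+4=124
$t2=2-1=1
cmp $t2, 0  (cmp 1,0)
bgt L1: taken
$t6=M[124]=12
$t6=12&127=12
$t6=12>>2=3
$t5=124+4=128
$t2=1-1=0
cmp $t2, 0  (cmp 0,0)
bgt L1: not taken
sw $t6, (124) → M[124]=3
halt.
Total executed instructions: 54.

54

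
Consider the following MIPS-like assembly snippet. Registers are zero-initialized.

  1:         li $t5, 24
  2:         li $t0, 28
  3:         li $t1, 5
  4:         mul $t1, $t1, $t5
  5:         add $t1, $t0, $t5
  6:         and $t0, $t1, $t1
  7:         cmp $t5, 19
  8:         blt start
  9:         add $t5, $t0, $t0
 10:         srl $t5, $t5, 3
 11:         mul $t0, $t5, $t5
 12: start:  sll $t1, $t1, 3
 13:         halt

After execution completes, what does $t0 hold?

$t5=24
$t0=28
$t1=5
$t1=5*24=120
$t1=28+24=52
$t0=52&52=52
cmp $t5, 19  (cmp 24,19)
blt start: not taken
$t5=52+52=104
$t5=104>>3=13
$t0=13*13=169
$t1=52<<3=416
halt.

169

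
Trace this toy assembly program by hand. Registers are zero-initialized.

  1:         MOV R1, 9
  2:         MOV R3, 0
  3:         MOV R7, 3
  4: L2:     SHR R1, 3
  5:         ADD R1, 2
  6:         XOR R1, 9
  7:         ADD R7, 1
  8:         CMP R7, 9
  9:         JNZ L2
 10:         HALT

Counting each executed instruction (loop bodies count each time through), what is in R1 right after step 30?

10

R1=9
R3=0
R7=3
R1=9>>3=1
R1=1+2=3
R1=3^9=10
R7=3+1=4
CMP R7, 9  (cmp 4,9)
JNZ L2: taken
R1=10>>3=1
R1=1+2=3
R1=3^9=10
R7=4+1=5
CMP R7, 9  (cmp 5,9)
JNZ L2: taken
R1=10>>3=1
R1=1+2=3
R1=3^9=10
R7=5+1=6
CMP R7, 9  (cmp 6,9)
JNZ L2: taken
R1=10>>3=1
R1=1+2=3
R1=3^9=10
R7=6+1=7
CMP R7, 9  (cmp 7,9)
JNZ L2: taken
R1=10>>3=1
R1=1+2=3
R1=3^9=10
After step 30: R1 = 10.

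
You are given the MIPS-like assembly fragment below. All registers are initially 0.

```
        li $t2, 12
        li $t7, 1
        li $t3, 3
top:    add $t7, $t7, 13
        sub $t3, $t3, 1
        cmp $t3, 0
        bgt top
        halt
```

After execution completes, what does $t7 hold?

after li $t2, 12: $t2=12
after li $t7, 1: $t7=1
after li $t3, 3: $t3=3
after add $t7, $t7, 13: $t7=1+13=14
after sub $t3, $t3, 1: $t3=3-1=2
cmp $t3, 0  (cmp 2,0)
bgt top: taken
after add $t7, $t7, 13: $t7=14+13=27
after sub $t3, $t3, 1: $t3=2-1=1
cmp $t3, 0  (cmp 1,0)
bgt top: taken
after add $t7, $t7, 13: $t7=27+13=40
after sub $t3, $t3, 1: $t3=1-1=0
cmp $t3, 0  (cmp 0,0)
bgt top: not taken
halt.

40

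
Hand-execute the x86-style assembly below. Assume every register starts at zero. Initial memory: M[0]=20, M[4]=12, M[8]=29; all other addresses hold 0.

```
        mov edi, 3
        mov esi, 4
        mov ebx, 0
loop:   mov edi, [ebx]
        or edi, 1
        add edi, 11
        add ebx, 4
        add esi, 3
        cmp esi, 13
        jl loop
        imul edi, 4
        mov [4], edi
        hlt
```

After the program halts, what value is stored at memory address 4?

160

edi=3
esi=4
ebx=0
edi=M[0]=20
edi=20|1=21
edi=21+11=32
ebx=0+4=4
esi=4+3=7
cmp esi, 13  (cmp 7,13)
jl loop: taken
edi=M[4]=12
edi=12|1=13
edi=13+11=24
ebx=4+4=8
esi=7+3=10
cmp esi, 13  (cmp 10,13)
jl loop: taken
edi=M[8]=29
edi=29|1=29
edi=29+11=40
ebx=8+4=12
esi=10+3=13
cmp esi, 13  (cmp 13,13)
jl loop: not taken
edi=40*4=160
mov [4], edi → M[4]=160
halt.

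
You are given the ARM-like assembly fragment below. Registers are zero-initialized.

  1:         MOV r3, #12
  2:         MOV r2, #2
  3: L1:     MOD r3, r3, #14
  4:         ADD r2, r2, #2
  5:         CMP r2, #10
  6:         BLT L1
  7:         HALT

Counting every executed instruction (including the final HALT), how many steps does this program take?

MOV r3, #12 → r3=12
MOV r2, #2 → r2=2
MOD r3, r3, #14 → r3=12%14=12
ADD r2, r2, #2 → r2=2+2=4
CMP r2, #10  (cmp 4,10)
BLT L1: taken
MOD r3, r3, #14 → r3=12%14=12
ADD r2, r2, #2 → r2=4+2=6
CMP r2, #10  (cmp 6,10)
BLT L1: taken
MOD r3, r3, #14 → r3=12%14=12
ADD r2, r2, #2 → r2=6+2=8
CMP r2, #10  (cmp 8,10)
BLT L1: taken
MOD r3, r3, #14 → r3=12%14=12
ADD r2, r2, #2 → r2=8+2=10
CMP r2, #10  (cmp 10,10)
BLT L1: not taken
halt.
Total executed instructions: 19.

19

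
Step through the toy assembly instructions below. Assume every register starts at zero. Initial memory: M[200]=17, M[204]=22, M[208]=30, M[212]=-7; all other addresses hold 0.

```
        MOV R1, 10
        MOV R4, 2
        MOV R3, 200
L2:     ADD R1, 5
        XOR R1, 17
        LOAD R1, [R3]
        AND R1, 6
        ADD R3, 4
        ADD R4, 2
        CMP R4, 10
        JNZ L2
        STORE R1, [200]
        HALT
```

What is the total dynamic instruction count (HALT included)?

after MOV R1, 10: R1=10
after MOV R4, 2: R4=2
after MOV R3, 200: R3=200
after ADD R1, 5: R1=10+5=15
after XOR R1, 17: R1=15^17=30
after LOAD R1, [R3]: R1=M[200]=17
after AND R1, 6: R1=17&6=0
after ADD R3, 4: R3=200+4=204
after ADD R4, 2: R4=2+2=4
CMP R4, 10  (cmp 4,10)
JNZ L2: taken
after ADD R1, 5: R1=0+5=5
after XOR R1, 17: R1=5^17=20
after LOAD R1, [R3]: R1=M[204]=22
after AND R1, 6: R1=22&6=6
after ADD R3, 4: R3=204+4=208
after ADD R4, 2: R4=4+2=6
CMP R4, 10  (cmp 6,10)
JNZ L2: taken
after ADD R1, 5: R1=6+5=11
after XOR R1, 17: R1=11^17=26
after LOAD R1, [R3]: R1=M[208]=30
after AND R1, 6: R1=30&6=6
after ADD R3, 4: R3=208+4=212
after ADD R4, 2: R4=6+2=8
CMP R4, 10  (cmp 8,10)
JNZ L2: taken
after ADD R1, 5: R1=6+5=11
after XOR R1, 17: R1=11^17=26
after LOAD R1, [R3]: R1=M[212]=-7
after AND R1, 6: R1=(-7)&6=0
after ADD R3, 4: R3=212+4=216
after ADD R4, 2: R4=8+2=10
CMP R4, 10  (cmp 10,10)
JNZ L2: not taken
STORE R1, [200] → M[200]=0
halt.
Total executed instructions: 37.

37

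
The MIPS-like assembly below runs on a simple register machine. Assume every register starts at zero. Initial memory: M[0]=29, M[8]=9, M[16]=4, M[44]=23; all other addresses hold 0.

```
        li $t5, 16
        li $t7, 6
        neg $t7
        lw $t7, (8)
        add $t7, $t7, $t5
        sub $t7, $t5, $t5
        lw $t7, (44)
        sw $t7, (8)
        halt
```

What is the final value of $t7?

$t5=16
$t7=6
$t7=-(6)=-6
$t7=M[8]=9
$t7=9+16=25
$t7=16-16=0
$t7=M[44]=23
sw $t7, (8) → M[8]=23
halt.

23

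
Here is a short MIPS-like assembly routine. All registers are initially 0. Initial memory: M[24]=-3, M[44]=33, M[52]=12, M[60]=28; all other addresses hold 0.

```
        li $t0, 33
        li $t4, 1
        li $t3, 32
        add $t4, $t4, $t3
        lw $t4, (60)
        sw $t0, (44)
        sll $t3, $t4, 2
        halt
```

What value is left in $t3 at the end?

112

after li $t0, 33: $t0=33
after li $t4, 1: $t4=1
after li $t3, 32: $t3=32
after add $t4, $t4, $t3: $t4=1+32=33
after lw $t4, (60): $t4=M[60]=28
sw $t0, (44) → M[44]=33
after sll $t3, $t4, 2: $t3=28<<2=112
halt.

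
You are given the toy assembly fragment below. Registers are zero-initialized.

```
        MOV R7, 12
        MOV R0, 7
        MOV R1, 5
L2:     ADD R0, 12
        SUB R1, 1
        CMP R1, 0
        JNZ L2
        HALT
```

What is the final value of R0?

MOV R7, 12 → R7=12
MOV R0, 7 → R0=7
MOV R1, 5 → R1=5
ADD R0, 12 → R0=7+12=19
SUB R1, 1 → R1=5-1=4
CMP R1, 0  (cmp 4,0)
JNZ L2: taken
ADD R0, 12 → R0=19+12=31
SUB R1, 1 → R1=4-1=3
CMP R1, 0  (cmp 3,0)
JNZ L2: taken
ADD R0, 12 → R0=31+12=43
SUB R1, 1 → R1=3-1=2
CMP R1, 0  (cmp 2,0)
JNZ L2: taken
ADD R0, 12 → R0=43+12=55
SUB R1, 1 → R1=2-1=1
CMP R1, 0  (cmp 1,0)
JNZ L2: taken
ADD R0, 12 → R0=55+12=67
SUB R1, 1 → R1=1-1=0
CMP R1, 0  (cmp 0,0)
JNZ L2: not taken
halt.

67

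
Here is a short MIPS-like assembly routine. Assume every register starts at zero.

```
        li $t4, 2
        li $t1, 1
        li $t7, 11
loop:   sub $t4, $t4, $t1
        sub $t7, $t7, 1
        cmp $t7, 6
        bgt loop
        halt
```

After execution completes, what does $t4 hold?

$t4=2
$t1=1
$t7=11
$t4=2-1=1
$t7=11-1=10
cmp $t7, 6  (cmp 10,6)
bgt loop: taken
$t4=1-1=0
$t7=10-1=9
cmp $t7, 6  (cmp 9,6)
bgt loop: taken
$t4=0-1=-1
$t7=9-1=8
cmp $t7, 6  (cmp 8,6)
bgt loop: taken
$t4=(-1)-1=-2
$t7=8-1=7
cmp $t7, 6  (cmp 7,6)
bgt loop: taken
$t4=(-2)-1=-3
$t7=7-1=6
cmp $t7, 6  (cmp 6,6)
bgt loop: not taken
halt.

-3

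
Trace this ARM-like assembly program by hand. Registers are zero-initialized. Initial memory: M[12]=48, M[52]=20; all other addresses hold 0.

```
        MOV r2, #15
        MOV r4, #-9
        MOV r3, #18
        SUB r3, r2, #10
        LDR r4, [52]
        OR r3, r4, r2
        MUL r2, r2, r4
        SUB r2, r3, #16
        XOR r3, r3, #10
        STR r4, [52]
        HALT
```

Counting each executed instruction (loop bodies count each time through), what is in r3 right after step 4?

MOV r2, #15 → r2=15
MOV r4, #-9 → r4=-9
MOV r3, #18 → r3=18
SUB r3, r2, #10 → r3=15-10=5
After step 4: r3 = 5.

5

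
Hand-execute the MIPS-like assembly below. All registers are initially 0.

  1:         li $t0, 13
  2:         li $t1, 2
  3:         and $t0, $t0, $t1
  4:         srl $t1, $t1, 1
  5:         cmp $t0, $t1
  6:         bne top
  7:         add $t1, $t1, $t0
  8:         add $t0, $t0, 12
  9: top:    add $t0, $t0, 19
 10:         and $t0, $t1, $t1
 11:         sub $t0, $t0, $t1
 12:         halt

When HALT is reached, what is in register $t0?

0

after li $t0, 13: $t0=13
after li $t1, 2: $t1=2
after and $t0, $t0, $t1: $t0=13&2=0
after srl $t1, $t1, 1: $t1=2>>1=1
cmp $t0, $t1  (cmp 0,1)
bne top: taken
after add $t0, $t0, 19: $t0=0+19=19
after and $t0, $t1, $t1: $t0=1&1=1
after sub $t0, $t0, $t1: $t0=1-1=0
halt.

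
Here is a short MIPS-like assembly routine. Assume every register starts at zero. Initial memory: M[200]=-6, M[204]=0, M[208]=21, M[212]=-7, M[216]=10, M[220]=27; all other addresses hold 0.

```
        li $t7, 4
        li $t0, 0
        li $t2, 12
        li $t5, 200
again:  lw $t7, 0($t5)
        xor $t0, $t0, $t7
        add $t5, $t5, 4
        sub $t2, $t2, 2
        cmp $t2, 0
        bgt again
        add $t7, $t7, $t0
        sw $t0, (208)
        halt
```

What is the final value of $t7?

li $t7, 4 → $t7=4
li $t0, 0 → $t0=0
li $t2, 12 → $t2=12
li $t5, 200 → $t5=200
lw $t7, 0($t5) → $t7=M[200]=-6
xor $t0, $t0, $t7 → $t0=0^(-6)=-6
add $t5, $t5, 4 → $t5=200+4=204
sub $t2, $t2, 2 → $t2=12-2=10
cmp $t2, 0  (cmp 10,0)
bgt again: taken
lw $t7, 0($t5) → $t7=M[204]=0
xor $t0, $t0, $t7 → $t0=(-6)^0=-6
add $t5, $t5, 4 → $t5=204+4=208
sub $t2, $t2, 2 → $t2=10-2=8
cmp $t2, 0  (cmp 8,0)
bgt again: taken
lw $t7, 0($t5) → $t7=M[208]=21
xor $t0, $t0, $t7 → $t0=(-6)^21=-17
add $t5, $t5, 4 → $t5=208+4=212
sub $t2, $t2, 2 → $t2=8-2=6
cmp $t2, 0  (cmp 6,0)
bgt again: taken
lw $t7, 0($t5) → $t7=M[212]=-7
xor $t0, $t0, $t7 → $t0=(-17)^(-7)=22
add $t5, $t5, 4 → $t5=212+4=216
sub $t2, $t2, 2 → $t2=6-2=4
cmp $t2, 0  (cmp 4,0)
bgt again: taken
lw $t7, 0($t5) → $t7=M[216]=10
xor $t0, $t0, $t7 → $t0=22^10=28
add $t5, $t5, 4 → $t5=216+4=220
sub $t2, $t2, 2 → $t2=4-2=2
cmp $t2, 0  (cmp 2,0)
bgt again: taken
lw $t7, 0($t5) → $t7=M[220]=27
xor $t0, $t0, $t7 → $t0=28^27=7
add $t5, $t5, 4 → $t5=220+4=224
sub $t2, $t2, 2 → $t2=2-2=0
cmp $t2, 0  (cmp 0,0)
bgt again: not taken
add $t7, $t7, $t0 → $t7=27+7=34
sw $t0, (208) → M[208]=7
halt.

34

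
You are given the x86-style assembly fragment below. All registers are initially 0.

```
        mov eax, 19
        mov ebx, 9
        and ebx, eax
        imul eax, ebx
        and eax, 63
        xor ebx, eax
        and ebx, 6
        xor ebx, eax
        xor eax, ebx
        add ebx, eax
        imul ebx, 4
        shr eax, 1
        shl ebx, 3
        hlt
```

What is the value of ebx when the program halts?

after mov eax, 19: eax=19
after mov ebx, 9: ebx=9
after and ebx, eax: ebx=9&19=1
after imul eax, ebx: eax=19*1=19
after and eax, 63: eax=19&63=19
after xor ebx, eax: ebx=1^19=18
after and ebx, 6: ebx=18&6=2
after xor ebx, eax: ebx=2^19=17
after xor eax, ebx: eax=19^17=2
after add ebx, eax: ebx=17+2=19
after imul ebx, 4: ebx=19*4=76
after shr eax, 1: eax=2>>1=1
after shl ebx, 3: ebx=76<<3=608
halt.

608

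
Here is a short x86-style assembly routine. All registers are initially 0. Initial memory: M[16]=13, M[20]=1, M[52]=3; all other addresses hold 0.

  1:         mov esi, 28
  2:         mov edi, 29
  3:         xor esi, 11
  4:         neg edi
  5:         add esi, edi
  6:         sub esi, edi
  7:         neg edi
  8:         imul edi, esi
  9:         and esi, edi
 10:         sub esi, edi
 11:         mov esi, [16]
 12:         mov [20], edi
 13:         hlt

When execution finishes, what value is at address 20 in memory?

667

mov esi, 28 → esi=28
mov edi, 29 → edi=29
xor esi, 11 → esi=28^11=23
neg edi → edi=-(29)=-29
add esi, edi → esi=23+(-29)=-6
sub esi, edi → esi=(-6)-(-29)=23
neg edi → edi=-(-29)=29
imul edi, esi → edi=29*23=667
and esi, edi → esi=23&667=19
sub esi, edi → esi=19-667=-648
mov esi, [16] → esi=M[16]=13
mov [20], edi → M[20]=667
halt.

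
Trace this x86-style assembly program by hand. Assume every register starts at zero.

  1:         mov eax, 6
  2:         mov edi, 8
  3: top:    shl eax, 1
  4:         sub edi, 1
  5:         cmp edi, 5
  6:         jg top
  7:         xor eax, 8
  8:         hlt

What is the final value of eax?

56

eax=6
edi=8
eax=6<<1=12
edi=8-1=7
cmp edi, 5  (cmp 7,5)
jg top: taken
eax=12<<1=24
edi=7-1=6
cmp edi, 5  (cmp 6,5)
jg top: taken
eax=24<<1=48
edi=6-1=5
cmp edi, 5  (cmp 5,5)
jg top: not taken
eax=48^8=56
halt.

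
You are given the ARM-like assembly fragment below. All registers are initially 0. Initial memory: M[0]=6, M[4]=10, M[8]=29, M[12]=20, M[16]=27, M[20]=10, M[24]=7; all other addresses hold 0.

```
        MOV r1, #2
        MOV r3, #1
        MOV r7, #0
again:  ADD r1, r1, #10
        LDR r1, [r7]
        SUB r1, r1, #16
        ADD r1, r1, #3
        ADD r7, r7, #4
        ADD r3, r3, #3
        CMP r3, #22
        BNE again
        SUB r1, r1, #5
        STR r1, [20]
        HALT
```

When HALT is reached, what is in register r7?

28

MOV r1, #2 → r1=2
MOV r3, #1 → r3=1
MOV r7, #0 → r7=0
ADD r1, r1, #10 → r1=2+10=12
LDR r1, [r7] → r1=M[0]=6
SUB r1, r1, #16 → r1=6-16=-10
ADD r1, r1, #3 → r1=(-10)+3=-7
ADD r7, r7, #4 → r7=0+4=4
ADD r3, r3, #3 → r3=1+3=4
CMP r3, #22  (cmp 4,22)
BNE again: taken
ADD r1, r1, #10 → r1=(-7)+10=3
LDR r1, [r7] → r1=M[4]=10
SUB r1, r1, #16 → r1=10-16=-6
ADD r1, r1, #3 → r1=(-6)+3=-3
ADD r7, r7, #4 → r7=4+4=8
ADD r3, r3, #3 → r3=4+3=7
CMP r3, #22  (cmp 7,22)
BNE again: taken
ADD r1, r1, #10 → r1=(-3)+10=7
LDR r1, [r7] → r1=M[8]=29
SUB r1, r1, #16 → r1=29-16=13
ADD r1, r1, #3 → r1=13+3=16
ADD r7, r7, #4 → r7=8+4=12
ADD r3, r3, #3 → r3=7+3=10
CMP r3, #22  (cmp 10,22)
BNE again: taken
ADD r1, r1, #10 → r1=16+10=26
LDR r1, [r7] → r1=M[12]=20
SUB r1, r1, #16 → r1=20-16=4
ADD r1, r1, #3 → r1=4+3=7
ADD r7, r7, #4 → r7=12+4=16
ADD r3, r3, #3 → r3=10+3=13
CMP r3, #22  (cmp 13,22)
BNE again: taken
ADD r1, r1, #10 → r1=7+10=17
LDR r1, [r7] → r1=M[16]=27
SUB r1, r1, #16 → r1=27-16=11
ADD r1, r1, #3 → r1=11+3=14
ADD r7, r7, #4 → r7=16+4=20
ADD r3, r3, #3 → r3=13+3=16
CMP r3, #22  (cmp 16,22)
BNE again: taken
ADD r1, r1, #10 → r1=14+10=24
LDR r1, [r7] → r1=M[20]=10
SUB r1, r1, #16 → r1=10-16=-6
ADD r1, r1, #3 → r1=(-6)+3=-3
ADD r7, r7, #4 → r7=20+4=24
ADD r3, r3, #3 → r3=16+3=19
CMP r3, #22  (cmp 19,22)
BNE again: taken
ADD r1, r1, #10 → r1=(-3)+10=7
LDR r1, [r7] → r1=M[24]=7
SUB r1, r1, #16 → r1=7-16=-9
ADD r1, r1, #3 → r1=(-9)+3=-6
ADD r7, r7, #4 → r7=24+4=28
ADD r3, r3, #3 → r3=19+3=22
CMP r3, #22  (cmp 22,22)
BNE again: not taken
SUB r1, r1, #5 → r1=(-6)-5=-11
STR r1, [20] → M[20]=-11
halt.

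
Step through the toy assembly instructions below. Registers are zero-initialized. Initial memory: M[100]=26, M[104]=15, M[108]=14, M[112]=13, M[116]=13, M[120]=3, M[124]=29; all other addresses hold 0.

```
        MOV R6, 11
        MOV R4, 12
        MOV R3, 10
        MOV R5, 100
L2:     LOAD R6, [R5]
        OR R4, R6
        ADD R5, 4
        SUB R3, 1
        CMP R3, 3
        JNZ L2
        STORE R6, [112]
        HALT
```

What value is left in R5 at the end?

128

after MOV R6, 11: R6=11
after MOV R4, 12: R4=12
after MOV R3, 10: R3=10
after MOV R5, 100: R5=100
after LOAD R6, [R5]: R6=M[100]=26
after OR R4, R6: R4=12|26=30
after ADD R5, 4: R5=100+4=104
after SUB R3, 1: R3=10-1=9
CMP R3, 3  (cmp 9,3)
JNZ L2: taken
after LOAD R6, [R5]: R6=M[104]=15
after OR R4, R6: R4=30|15=31
after ADD R5, 4: R5=104+4=108
after SUB R3, 1: R3=9-1=8
CMP R3, 3  (cmp 8,3)
JNZ L2: taken
after LOAD R6, [R5]: R6=M[108]=14
after OR R4, R6: R4=31|14=31
after ADD R5, 4: R5=108+4=112
after SUB R3, 1: R3=8-1=7
CMP R3, 3  (cmp 7,3)
JNZ L2: taken
after LOAD R6, [R5]: R6=M[112]=13
after OR R4, R6: R4=31|13=31
after ADD R5, 4: R5=112+4=116
after SUB R3, 1: R3=7-1=6
CMP R3, 3  (cmp 6,3)
JNZ L2: taken
after LOAD R6, [R5]: R6=M[116]=13
after OR R4, R6: R4=31|13=31
after ADD R5, 4: R5=116+4=120
after SUB R3, 1: R3=6-1=5
CMP R3, 3  (cmp 5,3)
JNZ L2: taken
after LOAD R6, [R5]: R6=M[120]=3
after OR R4, R6: R4=31|3=31
after ADD R5, 4: R5=120+4=124
after SUB R3, 1: R3=5-1=4
CMP R3, 3  (cmp 4,3)
JNZ L2: taken
after LOAD R6, [R5]: R6=M[124]=29
after OR R4, R6: R4=31|29=31
after ADD R5, 4: R5=124+4=128
after SUB R3, 1: R3=4-1=3
CMP R3, 3  (cmp 3,3)
JNZ L2: not taken
STORE R6, [112] → M[112]=29
halt.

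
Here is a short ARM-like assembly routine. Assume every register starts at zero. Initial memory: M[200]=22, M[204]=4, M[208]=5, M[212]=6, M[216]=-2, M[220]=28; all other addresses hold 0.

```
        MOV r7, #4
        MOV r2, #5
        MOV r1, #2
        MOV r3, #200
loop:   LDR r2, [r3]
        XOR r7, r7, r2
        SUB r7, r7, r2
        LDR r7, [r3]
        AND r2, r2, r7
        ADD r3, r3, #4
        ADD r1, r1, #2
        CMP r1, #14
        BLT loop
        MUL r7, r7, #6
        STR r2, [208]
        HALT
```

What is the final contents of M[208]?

after MOV r7, #4: r7=4
after MOV r2, #5: r2=5
after MOV r1, #2: r1=2
after MOV r3, #200: r3=200
after LDR r2, [r3]: r2=M[200]=22
after XOR r7, r7, r2: r7=4^22=18
after SUB r7, r7, r2: r7=18-22=-4
after LDR r7, [r3]: r7=M[200]=22
after AND r2, r2, r7: r2=22&22=22
after ADD r3, r3, #4: r3=200+4=204
after ADD r1, r1, #2: r1=2+2=4
CMP r1, #14  (cmp 4,14)
BLT loop: taken
after LDR r2, [r3]: r2=M[204]=4
after XOR r7, r7, r2: r7=22^4=18
after SUB r7, r7, r2: r7=18-4=14
after LDR r7, [r3]: r7=M[204]=4
after AND r2, r2, r7: r2=4&4=4
after ADD r3, r3, #4: r3=204+4=208
after ADD r1, r1, #2: r1=4+2=6
CMP r1, #14  (cmp 6,14)
BLT loop: taken
after LDR r2, [r3]: r2=M[208]=5
after XOR r7, r7, r2: r7=4^5=1
after SUB r7, r7, r2: r7=1-5=-4
after LDR r7, [r3]: r7=M[208]=5
after AND r2, r2, r7: r2=5&5=5
after ADD r3, r3, #4: r3=208+4=212
after ADD r1, r1, #2: r1=6+2=8
CMP r1, #14  (cmp 8,14)
BLT loop: taken
after LDR r2, [r3]: r2=M[212]=6
after XOR r7, r7, r2: r7=5^6=3
after SUB r7, r7, r2: r7=3-6=-3
after LDR r7, [r3]: r7=M[212]=6
after AND r2, r2, r7: r2=6&6=6
after ADD r3, r3, #4: r3=212+4=216
after ADD r1, r1, #2: r1=8+2=10
CMP r1, #14  (cmp 10,14)
BLT loop: taken
after LDR r2, [r3]: r2=M[216]=-2
after XOR r7, r7, r2: r7=6^(-2)=-8
after SUB r7, r7, r2: r7=(-8)-(-2)=-6
after LDR r7, [r3]: r7=M[216]=-2
after AND r2, r2, r7: r2=(-2)&(-2)=-2
after ADD r3, r3, #4: r3=216+4=220
after ADD r1, r1, #2: r1=10+2=12
CMP r1, #14  (cmp 12,14)
BLT loop: taken
after LDR r2, [r3]: r2=M[220]=28
after XOR r7, r7, r2: r7=(-2)^28=-30
after SUB r7, r7, r2: r7=(-30)-28=-58
after LDR r7, [r3]: r7=M[220]=28
after AND r2, r2, r7: r2=28&28=28
after ADD r3, r3, #4: r3=220+4=224
after ADD r1, r1, #2: r1=12+2=14
CMP r1, #14  (cmp 14,14)
BLT loop: not taken
after MUL r7, r7, #6: r7=28*6=168
STR r2, [208] → M[208]=28
halt.

28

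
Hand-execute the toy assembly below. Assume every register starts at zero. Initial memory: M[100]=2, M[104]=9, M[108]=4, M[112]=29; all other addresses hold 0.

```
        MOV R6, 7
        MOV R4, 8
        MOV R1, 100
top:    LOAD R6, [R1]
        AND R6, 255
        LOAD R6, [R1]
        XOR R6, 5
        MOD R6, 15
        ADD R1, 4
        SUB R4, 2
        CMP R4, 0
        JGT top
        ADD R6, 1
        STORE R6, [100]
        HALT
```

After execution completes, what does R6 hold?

R6=7
R4=8
R1=100
R6=M[100]=2
R6=2&255=2
R6=M[100]=2
R6=2^5=7
R6=7%15=7
R1=100+4=104
R4=8-2=6
CMP R4, 0  (cmp 6,0)
JGT top: taken
R6=M[104]=9
R6=9&255=9
R6=M[104]=9
R6=9^5=12
R6=12%15=12
R1=104+4=108
R4=6-2=4
CMP R4, 0  (cmp 4,0)
JGT top: taken
R6=M[108]=4
R6=4&255=4
R6=M[108]=4
R6=4^5=1
R6=1%15=1
R1=108+4=112
R4=4-2=2
CMP R4, 0  (cmp 2,0)
JGT top: taken
R6=M[112]=29
R6=29&255=29
R6=M[112]=29
R6=29^5=24
R6=24%15=9
R1=112+4=116
R4=2-2=0
CMP R4, 0  (cmp 0,0)
JGT top: not taken
R6=9+1=10
STORE R6, [100] → M[100]=10
halt.

10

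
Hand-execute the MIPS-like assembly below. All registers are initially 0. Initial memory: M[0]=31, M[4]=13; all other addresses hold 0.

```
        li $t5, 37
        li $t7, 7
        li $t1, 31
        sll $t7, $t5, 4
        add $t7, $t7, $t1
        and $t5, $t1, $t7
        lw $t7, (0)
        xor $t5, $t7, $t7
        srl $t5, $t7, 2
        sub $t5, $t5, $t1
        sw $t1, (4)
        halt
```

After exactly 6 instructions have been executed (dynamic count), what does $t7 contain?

$t5=37
$t7=7
$t1=31
$t7=37<<4=592
$t7=592+31=623
$t5=31&623=15
After step 6: $t7 = 623.

623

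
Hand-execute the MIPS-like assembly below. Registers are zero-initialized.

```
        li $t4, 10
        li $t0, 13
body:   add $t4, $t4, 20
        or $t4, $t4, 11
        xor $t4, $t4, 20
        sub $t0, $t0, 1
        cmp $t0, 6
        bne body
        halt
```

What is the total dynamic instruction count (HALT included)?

45

li $t4, 10 → $t4=10
li $t0, 13 → $t0=13
add $t4, $t4, 20 → $t4=10+20=30
or $t4, $t4, 11 → $t4=30|11=31
xor $t4, $t4, 20 → $t4=31^20=11
sub $t0, $t0, 1 → $t0=13-1=12
cmp $t0, 6  (cmp 12,6)
bne body: taken
add $t4, $t4, 20 → $t4=11+20=31
or $t4, $t4, 11 → $t4=31|11=31
xor $t4, $t4, 20 → $t4=31^20=11
sub $t0, $t0, 1 → $t0=12-1=11
cmp $t0, 6  (cmp 11,6)
bne body: taken
add $t4, $t4, 20 → $t4=11+20=31
or $t4, $t4, 11 → $t4=31|11=31
xor $t4, $t4, 20 → $t4=31^20=11
sub $t0, $t0, 1 → $t0=11-1=10
cmp $t0, 6  (cmp 10,6)
bne body: taken
add $t4, $t4, 20 → $t4=11+20=31
or $t4, $t4, 11 → $t4=31|11=31
xor $t4, $t4, 20 → $t4=31^20=11
sub $t0, $t0, 1 → $t0=10-1=9
cmp $t0, 6  (cmp 9,6)
bne body: taken
add $t4, $t4, 20 → $t4=11+20=31
or $t4, $t4, 11 → $t4=31|11=31
xor $t4, $t4, 20 → $t4=31^20=11
sub $t0, $t0, 1 → $t0=9-1=8
cmp $t0, 6  (cmp 8,6)
bne body: taken
add $t4, $t4, 20 → $t4=11+20=31
or $t4, $t4, 11 → $t4=31|11=31
xor $t4, $t4, 20 → $t4=31^20=11
sub $t0, $t0, 1 → $t0=8-1=7
cmp $t0, 6  (cmp 7,6)
bne body: taken
add $t4, $t4, 20 → $t4=11+20=31
or $t4, $t4, 11 → $t4=31|11=31
xor $t4, $t4, 20 → $t4=31^20=11
sub $t0, $t0, 1 → $t0=7-1=6
cmp $t0, 6  (cmp 6,6)
bne body: not taken
halt.
Total executed instructions: 45.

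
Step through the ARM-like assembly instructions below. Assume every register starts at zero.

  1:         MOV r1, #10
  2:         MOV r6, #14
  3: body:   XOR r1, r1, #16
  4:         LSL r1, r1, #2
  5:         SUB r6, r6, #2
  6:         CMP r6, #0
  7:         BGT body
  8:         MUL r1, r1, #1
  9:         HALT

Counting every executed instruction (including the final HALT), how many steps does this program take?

39

r1=10
r6=14
r1=10^16=26
r1=26<<2=104
r6=14-2=12
CMP r6, #0  (cmp 12,0)
BGT body: taken
r1=104^16=120
r1=120<<2=480
r6=12-2=10
CMP r6, #0  (cmp 10,0)
BGT body: taken
r1=480^16=496
r1=496<<2=1984
r6=10-2=8
CMP r6, #0  (cmp 8,0)
BGT body: taken
r1=1984^16=2000
r1=2000<<2=8000
r6=8-2=6
CMP r6, #0  (cmp 6,0)
BGT body: taken
r1=8000^16=8016
r1=8016<<2=32064
r6=6-2=4
CMP r6, #0  (cmp 4,0)
BGT body: taken
r1=32064^16=32080
r1=32080<<2=128320
r6=4-2=2
CMP r6, #0  (cmp 2,0)
BGT body: taken
r1=128320^16=128336
r1=128336<<2=513344
r6=2-2=0
CMP r6, #0  (cmp 0,0)
BGT body: not taken
r1=513344*1=513344
halt.
Total executed instructions: 39.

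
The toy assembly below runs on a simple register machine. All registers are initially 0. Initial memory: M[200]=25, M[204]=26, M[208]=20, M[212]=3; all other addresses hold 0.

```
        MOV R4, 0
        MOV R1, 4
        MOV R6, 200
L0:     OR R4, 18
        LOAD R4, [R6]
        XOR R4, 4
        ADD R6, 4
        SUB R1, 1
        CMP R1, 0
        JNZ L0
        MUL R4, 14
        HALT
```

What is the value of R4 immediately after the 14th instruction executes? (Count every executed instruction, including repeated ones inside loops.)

30

R4=0
R1=4
R6=200
R4=0|18=18
R4=M[200]=25
R4=25^4=29
R6=200+4=204
R1=4-1=3
CMP R1, 0  (cmp 3,0)
JNZ L0: taken
R4=29|18=31
R4=M[204]=26
R4=26^4=30
R6=204+4=208
After step 14: R4 = 30.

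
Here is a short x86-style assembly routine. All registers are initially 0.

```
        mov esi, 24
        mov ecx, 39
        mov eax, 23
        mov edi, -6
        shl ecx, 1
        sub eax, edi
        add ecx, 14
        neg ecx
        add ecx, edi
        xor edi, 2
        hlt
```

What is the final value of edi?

mov esi, 24 → esi=24
mov ecx, 39 → ecx=39
mov eax, 23 → eax=23
mov edi, -6 → edi=-6
shl ecx, 1 → ecx=39<<1=78
sub eax, edi → eax=23-(-6)=29
add ecx, 14 → ecx=78+14=92
neg ecx → ecx=-(92)=-92
add ecx, edi → ecx=(-92)+(-6)=-98
xor edi, 2 → edi=(-6)^2=-8
halt.

-8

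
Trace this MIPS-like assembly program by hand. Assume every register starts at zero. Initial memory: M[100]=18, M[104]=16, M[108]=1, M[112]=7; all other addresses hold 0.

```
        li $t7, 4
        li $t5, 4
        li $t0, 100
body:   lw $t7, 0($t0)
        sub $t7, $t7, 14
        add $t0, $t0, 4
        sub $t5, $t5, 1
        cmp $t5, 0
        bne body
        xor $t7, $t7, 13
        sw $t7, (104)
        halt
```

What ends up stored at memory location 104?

-12

$t7=4
$t5=4
$t0=100
$t7=M[100]=18
$t7=18-14=4
$t0=100+4=104
$t5=4-1=3
cmp $t5, 0  (cmp 3,0)
bne body: taken
$t7=M[104]=16
$t7=16-14=2
$t0=104+4=108
$t5=3-1=2
cmp $t5, 0  (cmp 2,0)
bne body: taken
$t7=M[108]=1
$t7=1-14=-13
$t0=108+4=112
$t5=2-1=1
cmp $t5, 0  (cmp 1,0)
bne body: taken
$t7=M[112]=7
$t7=7-14=-7
$t0=112+4=116
$t5=1-1=0
cmp $t5, 0  (cmp 0,0)
bne body: not taken
$t7=(-7)^13=-12
sw $t7, (104) → M[104]=-12
halt.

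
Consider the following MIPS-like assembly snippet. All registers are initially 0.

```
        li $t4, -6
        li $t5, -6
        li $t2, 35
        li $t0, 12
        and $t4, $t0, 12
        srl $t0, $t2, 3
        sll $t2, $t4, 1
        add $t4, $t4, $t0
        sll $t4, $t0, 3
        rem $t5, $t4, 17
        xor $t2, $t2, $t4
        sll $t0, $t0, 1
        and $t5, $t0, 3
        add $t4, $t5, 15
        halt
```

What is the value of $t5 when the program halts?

0

li $t4, -6 → $t4=-6
li $t5, -6 → $t5=-6
li $t2, 35 → $t2=35
li $t0, 12 → $t0=12
and $t4, $t0, 12 → $t4=12&12=12
srl $t0, $t2, 3 → $t0=35>>3=4
sll $t2, $t4, 1 → $t2=12<<1=24
add $t4, $t4, $t0 → $t4=12+4=16
sll $t4, $t0, 3 → $t4=4<<3=32
rem $t5, $t4, 17 → $t5=32%17=15
xor $t2, $t2, $t4 → $t2=24^32=56
sll $t0, $t0, 1 → $t0=4<<1=8
and $t5, $t0, 3 → $t5=8&3=0
add $t4, $t5, 15 → $t4=0+15=15
halt.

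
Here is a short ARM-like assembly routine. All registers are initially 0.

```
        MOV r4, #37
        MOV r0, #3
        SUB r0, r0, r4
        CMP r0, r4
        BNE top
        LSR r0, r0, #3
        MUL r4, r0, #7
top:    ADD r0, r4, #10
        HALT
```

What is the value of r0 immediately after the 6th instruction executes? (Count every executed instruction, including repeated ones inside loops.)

MOV r4, #37 → r4=37
MOV r0, #3 → r0=3
SUB r0, r0, r4 → r0=3-37=-34
CMP r0, r4  (cmp -34,37)
BNE top: taken
ADD r0, r4, #10 → r0=37+10=47
After step 6: r0 = 47.

47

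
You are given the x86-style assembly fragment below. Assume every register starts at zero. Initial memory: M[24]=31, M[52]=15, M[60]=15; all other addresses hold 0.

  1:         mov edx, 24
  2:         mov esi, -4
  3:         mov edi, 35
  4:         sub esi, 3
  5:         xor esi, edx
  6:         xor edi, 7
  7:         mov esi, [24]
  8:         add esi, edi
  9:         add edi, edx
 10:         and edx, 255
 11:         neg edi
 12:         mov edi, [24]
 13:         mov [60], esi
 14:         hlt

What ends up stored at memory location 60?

67

after mov edx, 24: edx=24
after mov esi, -4: esi=-4
after mov edi, 35: edi=35
after sub esi, 3: esi=(-4)-3=-7
after xor esi, edx: esi=(-7)^24=-31
after xor edi, 7: edi=35^7=36
after mov esi, [24]: esi=M[24]=31
after add esi, edi: esi=31+36=67
after add edi, edx: edi=36+24=60
after and edx, 255: edx=24&255=24
after neg edi: edi=-(60)=-60
after mov edi, [24]: edi=M[24]=31
mov [60], esi → M[60]=67
halt.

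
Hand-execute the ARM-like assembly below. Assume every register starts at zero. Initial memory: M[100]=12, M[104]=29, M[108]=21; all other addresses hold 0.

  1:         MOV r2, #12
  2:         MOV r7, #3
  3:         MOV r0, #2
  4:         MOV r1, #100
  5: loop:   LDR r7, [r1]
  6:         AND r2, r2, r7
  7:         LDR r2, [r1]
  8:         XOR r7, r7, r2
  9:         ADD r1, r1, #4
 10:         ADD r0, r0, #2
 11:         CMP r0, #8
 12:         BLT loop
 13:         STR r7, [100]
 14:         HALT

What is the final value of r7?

MOV r2, #12 → r2=12
MOV r7, #3 → r7=3
MOV r0, #2 → r0=2
MOV r1, #100 → r1=100
LDR r7, [r1] → r7=M[100]=12
AND r2, r2, r7 → r2=12&12=12
LDR r2, [r1] → r2=M[100]=12
XOR r7, r7, r2 → r7=12^12=0
ADD r1, r1, #4 → r1=100+4=104
ADD r0, r0, #2 → r0=2+2=4
CMP r0, #8  (cmp 4,8)
BLT loop: taken
LDR r7, [r1] → r7=M[104]=29
AND r2, r2, r7 → r2=12&29=12
LDR r2, [r1] → r2=M[104]=29
XOR r7, r7, r2 → r7=29^29=0
ADD r1, r1, #4 → r1=104+4=108
ADD r0, r0, #2 → r0=4+2=6
CMP r0, #8  (cmp 6,8)
BLT loop: taken
LDR r7, [r1] → r7=M[108]=21
AND r2, r2, r7 → r2=29&21=21
LDR r2, [r1] → r2=M[108]=21
XOR r7, r7, r2 → r7=21^21=0
ADD r1, r1, #4 → r1=108+4=112
ADD r0, r0, #2 → r0=6+2=8
CMP r0, #8  (cmp 8,8)
BLT loop: not taken
STR r7, [100] → M[100]=0
halt.

0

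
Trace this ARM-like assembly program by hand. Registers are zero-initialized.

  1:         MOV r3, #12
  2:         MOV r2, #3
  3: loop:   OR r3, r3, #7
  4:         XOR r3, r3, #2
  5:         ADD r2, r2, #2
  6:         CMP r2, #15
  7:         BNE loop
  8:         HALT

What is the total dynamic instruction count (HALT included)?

33

r3=12
r2=3
r3=12|7=15
r3=15^2=13
r2=3+2=5
CMP r2, #15  (cmp 5,15)
BNE loop: taken
r3=13|7=15
r3=15^2=13
r2=5+2=7
CMP r2, #15  (cmp 7,15)
BNE loop: taken
r3=13|7=15
r3=15^2=13
r2=7+2=9
CMP r2, #15  (cmp 9,15)
BNE loop: taken
r3=13|7=15
r3=15^2=13
r2=9+2=11
CMP r2, #15  (cmp 11,15)
BNE loop: taken
r3=13|7=15
r3=15^2=13
r2=11+2=13
CMP r2, #15  (cmp 13,15)
BNE loop: taken
r3=13|7=15
r3=15^2=13
r2=13+2=15
CMP r2, #15  (cmp 15,15)
BNE loop: not taken
halt.
Total executed instructions: 33.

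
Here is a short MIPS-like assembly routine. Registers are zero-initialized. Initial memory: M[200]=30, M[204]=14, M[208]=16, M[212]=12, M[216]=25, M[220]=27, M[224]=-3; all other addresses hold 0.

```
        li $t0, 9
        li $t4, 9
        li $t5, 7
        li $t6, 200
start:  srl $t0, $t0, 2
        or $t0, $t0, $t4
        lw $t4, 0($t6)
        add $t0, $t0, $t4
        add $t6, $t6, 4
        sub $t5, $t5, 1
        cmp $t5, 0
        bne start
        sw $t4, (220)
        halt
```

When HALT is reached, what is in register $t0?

28

li $t0, 9 → $t0=9
li $t4, 9 → $t4=9
li $t5, 7 → $t5=7
li $t6, 200 → $t6=200
srl $t0, $t0, 2 → $t0=9>>2=2
or $t0, $t0, $t4 → $t0=2|9=11
lw $t4, 0($t6) → $t4=M[200]=30
add $t0, $t0, $t4 → $t0=11+30=41
add $t6, $t6, 4 → $t6=200+4=204
sub $t5, $t5, 1 → $t5=7-1=6
cmp $t5, 0  (cmp 6,0)
bne start: taken
srl $t0, $t0, 2 → $t0=41>>2=10
or $t0, $t0, $t4 → $t0=10|30=30
lw $t4, 0($t6) → $t4=M[204]=14
add $t0, $t0, $t4 → $t0=30+14=44
add $t6, $t6, 4 → $t6=204+4=208
sub $t5, $t5, 1 → $t5=6-1=5
cmp $t5, 0  (cmp 5,0)
bne start: taken
srl $t0, $t0, 2 → $t0=44>>2=11
or $t0, $t0, $t4 → $t0=11|14=15
lw $t4, 0($t6) → $t4=M[208]=16
add $t0, $t0, $t4 → $t0=15+16=31
add $t6, $t6, 4 → $t6=208+4=212
sub $t5, $t5, 1 → $t5=5-1=4
cmp $t5, 0  (cmp 4,0)
bne start: taken
srl $t0, $t0, 2 → $t0=31>>2=7
or $t0, $t0, $t4 → $t0=7|16=23
lw $t4, 0($t6) → $t4=M[212]=12
add $t0, $t0, $t4 → $t0=23+12=35
add $t6, $t6, 4 → $t6=212+4=216
sub $t5, $t5, 1 → $t5=4-1=3
cmp $t5, 0  (cmp 3,0)
bne start: taken
srl $t0, $t0, 2 → $t0=35>>2=8
or $t0, $t0, $t4 → $t0=8|12=12
lw $t4, 0($t6) → $t4=M[216]=25
add $t0, $t0, $t4 → $t0=12+25=37
add $t6, $t6, 4 → $t6=216+4=220
sub $t5, $t5, 1 → $t5=3-1=2
cmp $t5, 0  (cmp 2,0)
bne start: taken
srl $t0, $t0, 2 → $t0=37>>2=9
or $t0, $t0, $t4 → $t0=9|25=25
lw $t4, 0($t6) → $t4=M[220]=27
add $t0, $t0, $t4 → $t0=25+27=52
add $t6, $t6, 4 → $t6=220+4=224
sub $t5, $t5, 1 → $t5=2-1=1
cmp $t5, 0  (cmp 1,0)
bne start: taken
srl $t0, $t0, 2 → $t0=52>>2=13
or $t0, $t0, $t4 → $t0=13|27=31
lw $t4, 0($t6) → $t4=M[224]=-3
add $t0, $t0, $t4 → $t0=31+(-3)=28
add $t6, $t6, 4 → $t6=224+4=228
sub $t5, $t5, 1 → $t5=1-1=0
cmp $t5, 0  (cmp 0,0)
bne start: not taken
sw $t4, (220) → M[220]=-3
halt.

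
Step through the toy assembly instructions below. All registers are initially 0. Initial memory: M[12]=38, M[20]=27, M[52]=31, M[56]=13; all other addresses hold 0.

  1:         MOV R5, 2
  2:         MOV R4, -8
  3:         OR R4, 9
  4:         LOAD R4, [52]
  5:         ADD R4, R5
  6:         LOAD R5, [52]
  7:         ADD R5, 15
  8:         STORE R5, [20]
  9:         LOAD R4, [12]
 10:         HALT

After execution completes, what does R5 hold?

MOV R5, 2 → R5=2
MOV R4, -8 → R4=-8
OR R4, 9 → R4=(-8)|9=-7
LOAD R4, [52] → R4=M[52]=31
ADD R4, R5 → R4=31+2=33
LOAD R5, [52] → R5=M[52]=31
ADD R5, 15 → R5=31+15=46
STORE R5, [20] → M[20]=46
LOAD R4, [12] → R4=M[12]=38
halt.

46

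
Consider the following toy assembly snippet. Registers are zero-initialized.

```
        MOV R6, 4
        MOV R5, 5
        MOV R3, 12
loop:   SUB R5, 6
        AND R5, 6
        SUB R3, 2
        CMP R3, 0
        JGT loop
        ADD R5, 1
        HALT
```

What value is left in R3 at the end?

0

R6=4
R5=5
R3=12
R5=5-6=-1
R5=(-1)&6=6
R3=12-2=10
CMP R3, 0  (cmp 10,0)
JGT loop: taken
R5=6-6=0
R5=0&6=0
R3=10-2=8
CMP R3, 0  (cmp 8,0)
JGT loop: taken
R5=0-6=-6
R5=(-6)&6=2
R3=8-2=6
CMP R3, 0  (cmp 6,0)
JGT loop: taken
R5=2-6=-4
R5=(-4)&6=4
R3=6-2=4
CMP R3, 0  (cmp 4,0)
JGT loop: taken
R5=4-6=-2
R5=(-2)&6=6
R3=4-2=2
CMP R3, 0  (cmp 2,0)
JGT loop: taken
R5=6-6=0
R5=0&6=0
R3=2-2=0
CMP R3, 0  (cmp 0,0)
JGT loop: not taken
R5=0+1=1
halt.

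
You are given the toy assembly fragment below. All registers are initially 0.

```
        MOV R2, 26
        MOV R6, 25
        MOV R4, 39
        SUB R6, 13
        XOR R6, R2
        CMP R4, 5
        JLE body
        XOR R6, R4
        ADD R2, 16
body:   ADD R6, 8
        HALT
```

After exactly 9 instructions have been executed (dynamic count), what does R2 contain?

42

R2=26
R6=25
R4=39
R6=25-13=12
R6=12^26=22
CMP R4, 5  (cmp 39,5)
JLE body: not taken
R6=22^39=49
R2=26+16=42
After step 9: R2 = 42.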